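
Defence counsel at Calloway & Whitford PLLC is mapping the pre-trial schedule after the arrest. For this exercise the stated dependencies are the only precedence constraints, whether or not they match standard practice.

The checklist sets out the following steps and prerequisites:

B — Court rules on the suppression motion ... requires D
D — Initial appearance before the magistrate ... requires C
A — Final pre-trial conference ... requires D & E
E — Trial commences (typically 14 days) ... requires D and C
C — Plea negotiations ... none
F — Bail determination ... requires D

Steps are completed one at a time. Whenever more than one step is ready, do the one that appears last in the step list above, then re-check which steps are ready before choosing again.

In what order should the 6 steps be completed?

C, D, F, E, A, B

C has no prerequisites → C first.
D needed C, now all done → D.
Now F, E and B have their prerequisites met. F is listed later, so F next.
Ready: E and B. E is listed later → E.
A now also ready, so the ready set is {A, B}; A is listed later → A.
B needed D, now all done → B.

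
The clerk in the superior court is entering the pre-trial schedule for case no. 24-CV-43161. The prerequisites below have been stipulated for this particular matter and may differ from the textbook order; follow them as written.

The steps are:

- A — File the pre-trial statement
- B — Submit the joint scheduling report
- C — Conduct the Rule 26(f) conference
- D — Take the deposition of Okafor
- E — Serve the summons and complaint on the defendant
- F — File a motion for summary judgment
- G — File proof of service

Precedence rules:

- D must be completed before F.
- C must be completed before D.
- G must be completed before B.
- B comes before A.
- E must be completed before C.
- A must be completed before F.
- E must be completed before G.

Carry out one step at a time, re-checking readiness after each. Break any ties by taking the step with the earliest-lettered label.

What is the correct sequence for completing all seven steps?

E, C, D, G, B, A, F

E has no prerequisites → E first.
Ready: C and G. C has the earlier label → C.
Ready: D and G. D has the earlier label → D.
That leaves G as the only ready step → G.
That leaves B as the only ready step → B.
Next only A has its prerequisites met → A.
Next only F has its prerequisites met → F.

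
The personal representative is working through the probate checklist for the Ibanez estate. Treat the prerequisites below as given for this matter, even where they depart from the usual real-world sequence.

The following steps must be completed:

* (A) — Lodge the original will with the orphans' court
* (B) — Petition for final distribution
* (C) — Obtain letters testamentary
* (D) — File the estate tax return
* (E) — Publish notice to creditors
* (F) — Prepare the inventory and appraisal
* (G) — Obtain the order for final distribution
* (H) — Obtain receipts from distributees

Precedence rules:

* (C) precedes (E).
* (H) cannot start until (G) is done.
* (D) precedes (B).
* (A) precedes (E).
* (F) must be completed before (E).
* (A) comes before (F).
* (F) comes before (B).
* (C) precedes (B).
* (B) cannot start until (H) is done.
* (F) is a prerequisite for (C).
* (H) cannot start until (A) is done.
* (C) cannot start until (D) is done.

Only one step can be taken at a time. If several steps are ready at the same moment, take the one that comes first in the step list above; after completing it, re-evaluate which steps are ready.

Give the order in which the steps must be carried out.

(A) → (D) → (F) → (C) → (E) → (G) → (H) → (B)

(A), (D) and (G) have no prerequisites; (A) is listed earlier, so (A) is first.
(F) now also ready, so the ready set is {(D), (F), (G)}; (D) is listed earlier → (D).
Ready: (F) and (G). (F) is listed earlier → (F).
(C) now also ready, so the ready set is {(C), (G)}; (C) is listed earlier → (C).
Ready: (E) and (G). (E) is listed earlier → (E).
That leaves (G) as the only ready step → (G).
(H) needed (A) and (G), now all done → (H).
(B) needed (C), (D), (F) and (H), now all done → (B).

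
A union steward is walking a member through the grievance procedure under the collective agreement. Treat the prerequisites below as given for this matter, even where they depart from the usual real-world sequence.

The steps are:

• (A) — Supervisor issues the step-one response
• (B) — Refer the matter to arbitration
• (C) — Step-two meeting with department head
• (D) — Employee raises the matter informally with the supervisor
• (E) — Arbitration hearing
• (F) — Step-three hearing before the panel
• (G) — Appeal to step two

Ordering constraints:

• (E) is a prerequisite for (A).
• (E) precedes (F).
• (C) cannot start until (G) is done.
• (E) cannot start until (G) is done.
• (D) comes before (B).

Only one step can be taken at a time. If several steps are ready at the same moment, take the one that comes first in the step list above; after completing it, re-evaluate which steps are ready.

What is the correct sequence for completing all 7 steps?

(D) and (G) have no prerequisites; (D) is listed earlier, so (D) is first.
Now (B) and (G) have their prerequisites met. (B) is listed earlier, so (B) next.
(G) is the only step now ready → (G).
Now (C) and (E) have their prerequisites met. (C) is listed earlier, so (C) next.
(E) is the only step now ready → (E).
Now (A) and (F) have their prerequisites met. (A) is listed earlier, so (A) next.
That leaves (F) as the only ready step → (F).

(D), (B), (G), (C), (E), (A), (F)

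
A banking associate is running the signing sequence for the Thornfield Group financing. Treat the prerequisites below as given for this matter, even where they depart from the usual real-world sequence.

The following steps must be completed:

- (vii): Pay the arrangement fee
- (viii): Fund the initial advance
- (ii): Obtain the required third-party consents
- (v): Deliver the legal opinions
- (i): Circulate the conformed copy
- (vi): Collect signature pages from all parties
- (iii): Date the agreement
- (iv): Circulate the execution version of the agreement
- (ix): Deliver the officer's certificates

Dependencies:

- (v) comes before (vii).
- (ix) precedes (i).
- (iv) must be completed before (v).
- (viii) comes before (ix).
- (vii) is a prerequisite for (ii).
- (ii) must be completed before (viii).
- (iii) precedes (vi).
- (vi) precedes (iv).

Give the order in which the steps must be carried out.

(iii), (vi), (iv), (v), (vii), (ii), (viii), (ix), (i)

(iii) has no prerequisites → (iii) first.
(vi) needed (iii), now all done → (vi).
That leaves (iv) as the only ready step → (iv).
That leaves (v) as the only ready step → (v).
(vii) is the only step now ready → (vii).
That leaves (ii) as the only ready step → (ii).
(viii) needed (ii), now all done → (viii).
(ix) needed (viii), now all done → (ix).
Next only (i) has its prerequisites met → (i).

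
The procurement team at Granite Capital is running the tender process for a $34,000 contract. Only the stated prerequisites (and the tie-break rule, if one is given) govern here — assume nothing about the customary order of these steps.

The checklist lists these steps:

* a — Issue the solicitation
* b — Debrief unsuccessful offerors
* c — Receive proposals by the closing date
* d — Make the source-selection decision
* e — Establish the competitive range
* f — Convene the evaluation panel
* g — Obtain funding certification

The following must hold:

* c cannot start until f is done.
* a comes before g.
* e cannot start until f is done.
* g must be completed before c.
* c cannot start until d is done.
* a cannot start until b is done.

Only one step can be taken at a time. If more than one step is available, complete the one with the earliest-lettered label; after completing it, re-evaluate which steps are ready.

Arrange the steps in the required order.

Nothing is required for b, d and f. b has the earlier label → b first.
a now also ready, so the ready set is {a, d, f}; a has the earlier label → a.
g now also ready, so the ready set is {d, f, g}; d has the earlier label → d.
Now f and g have their prerequisites met. f has the earlier label, so f next.
Now e and g have their prerequisites met. e has the earlier label, so e next.
g needed a, now all done → g.
That leaves c as the only ready step → c.

b a d f e g c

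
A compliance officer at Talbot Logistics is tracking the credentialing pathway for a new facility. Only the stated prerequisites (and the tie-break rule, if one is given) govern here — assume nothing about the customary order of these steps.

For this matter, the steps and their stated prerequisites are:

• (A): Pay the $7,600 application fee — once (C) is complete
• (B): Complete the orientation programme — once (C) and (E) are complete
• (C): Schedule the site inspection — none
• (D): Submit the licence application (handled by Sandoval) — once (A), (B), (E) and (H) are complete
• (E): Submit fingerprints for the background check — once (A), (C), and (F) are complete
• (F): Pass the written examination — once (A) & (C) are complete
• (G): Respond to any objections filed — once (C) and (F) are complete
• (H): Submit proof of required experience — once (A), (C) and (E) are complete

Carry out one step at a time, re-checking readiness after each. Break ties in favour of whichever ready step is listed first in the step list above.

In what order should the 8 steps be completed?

(C) has no prerequisites → (C) first.
That leaves (A) as the only ready step → (A).
That leaves (F) as the only ready step → (F).
Ready: (E) and (G). (E) is listed earlier → (E).
(B) and (H) now also ready, so the ready set is {(B), (G), (H)}; (B) is listed earlier → (B).
(G) and (H) are both available; (G) is listed earlier → (G).
Next only (H) has its prerequisites met → (H).
That leaves (D) as the only ready step → (D).

(C), (A), (F), (E), (B), (G), (H), (D)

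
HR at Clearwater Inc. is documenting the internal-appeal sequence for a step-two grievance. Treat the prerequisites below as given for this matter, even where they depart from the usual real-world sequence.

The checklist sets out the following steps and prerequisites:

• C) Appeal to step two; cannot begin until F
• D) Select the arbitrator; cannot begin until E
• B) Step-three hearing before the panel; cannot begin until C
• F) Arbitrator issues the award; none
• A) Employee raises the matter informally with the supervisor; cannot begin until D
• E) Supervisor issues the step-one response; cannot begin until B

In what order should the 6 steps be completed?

F, C, B, E, D, A

F is the only step with nothing outstanding, so it goes first.
Next only C has its prerequisites met → C.
B needed C, now all done → B.
That leaves E as the only ready step → E.
D needed E, now all done → D.
A is the only step now ready → A.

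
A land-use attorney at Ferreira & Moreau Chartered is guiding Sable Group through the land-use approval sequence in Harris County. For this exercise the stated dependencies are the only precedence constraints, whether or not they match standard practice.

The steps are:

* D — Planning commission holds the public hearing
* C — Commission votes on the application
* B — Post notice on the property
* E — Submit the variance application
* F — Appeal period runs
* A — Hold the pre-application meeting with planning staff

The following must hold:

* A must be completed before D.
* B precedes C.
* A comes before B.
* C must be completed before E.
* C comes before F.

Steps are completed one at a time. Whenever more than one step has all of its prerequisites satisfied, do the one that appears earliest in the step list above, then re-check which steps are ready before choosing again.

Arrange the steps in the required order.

A is the only step with nothing outstanding, so it goes first.
Ready: D and B. D is listed earlier → D.
That leaves B as the only ready step → B.
That leaves C as the only ready step → C.
Ready: E and F. E is listed earlier → E.
F needed C, now all done → F.

A, D, B, C, E, F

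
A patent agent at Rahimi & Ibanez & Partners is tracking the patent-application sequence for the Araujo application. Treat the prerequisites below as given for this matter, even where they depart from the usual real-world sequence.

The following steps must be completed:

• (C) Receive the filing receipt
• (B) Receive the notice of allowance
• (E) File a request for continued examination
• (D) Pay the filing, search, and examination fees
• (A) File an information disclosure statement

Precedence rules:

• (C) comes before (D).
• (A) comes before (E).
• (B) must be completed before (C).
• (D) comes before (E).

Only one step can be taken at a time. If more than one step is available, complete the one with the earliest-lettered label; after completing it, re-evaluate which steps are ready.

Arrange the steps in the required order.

Nothing is required for (A) and (B). (A) has the earlier label → (A) first.
(B) is the only step now ready → (B).
Next only (C) has its prerequisites met → (C).
(D) is the only step now ready → (D).
(E) is the only step now ready → (E).

(A), (B), (C), (D), (E)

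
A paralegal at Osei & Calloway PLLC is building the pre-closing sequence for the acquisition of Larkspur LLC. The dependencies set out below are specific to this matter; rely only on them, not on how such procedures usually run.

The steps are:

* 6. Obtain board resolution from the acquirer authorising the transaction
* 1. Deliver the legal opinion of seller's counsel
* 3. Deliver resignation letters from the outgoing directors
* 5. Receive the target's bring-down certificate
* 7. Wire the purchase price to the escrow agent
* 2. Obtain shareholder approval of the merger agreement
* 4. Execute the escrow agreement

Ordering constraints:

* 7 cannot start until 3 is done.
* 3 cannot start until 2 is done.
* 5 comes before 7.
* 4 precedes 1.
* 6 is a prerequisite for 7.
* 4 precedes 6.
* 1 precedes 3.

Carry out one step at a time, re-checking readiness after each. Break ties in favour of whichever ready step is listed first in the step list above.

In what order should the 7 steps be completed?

5 2 4 6 1 3 7

5, 2 and 4 have no prerequisites; 5 is listed earlier, so 5 is first.
2 and 4 are both available; 2 is listed earlier → 2.
4 is the only step now ready → 4.
Ready: 6 and 1. 6 is listed earlier → 6.
Next only 1 has its prerequisites met → 1.
3 needed 1 and 2, now all done → 3.
7 needed 6, 3 and 5, now all done → 7.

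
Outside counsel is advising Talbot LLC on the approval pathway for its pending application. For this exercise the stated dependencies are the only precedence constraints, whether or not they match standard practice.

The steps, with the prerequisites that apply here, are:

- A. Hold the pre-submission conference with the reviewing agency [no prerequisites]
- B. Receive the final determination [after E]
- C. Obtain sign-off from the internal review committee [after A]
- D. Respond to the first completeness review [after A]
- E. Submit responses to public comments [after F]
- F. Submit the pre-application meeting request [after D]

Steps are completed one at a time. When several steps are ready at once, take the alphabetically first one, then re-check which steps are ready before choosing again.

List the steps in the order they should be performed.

A has no prerequisites → A first.
Ready: C and D. C has the earlier label → C.
D needed A, now all done → D.
Next only F has its prerequisites met → F.
E needed F, now all done → E.
B needed E, now all done → B.

A, C, D, F, E, B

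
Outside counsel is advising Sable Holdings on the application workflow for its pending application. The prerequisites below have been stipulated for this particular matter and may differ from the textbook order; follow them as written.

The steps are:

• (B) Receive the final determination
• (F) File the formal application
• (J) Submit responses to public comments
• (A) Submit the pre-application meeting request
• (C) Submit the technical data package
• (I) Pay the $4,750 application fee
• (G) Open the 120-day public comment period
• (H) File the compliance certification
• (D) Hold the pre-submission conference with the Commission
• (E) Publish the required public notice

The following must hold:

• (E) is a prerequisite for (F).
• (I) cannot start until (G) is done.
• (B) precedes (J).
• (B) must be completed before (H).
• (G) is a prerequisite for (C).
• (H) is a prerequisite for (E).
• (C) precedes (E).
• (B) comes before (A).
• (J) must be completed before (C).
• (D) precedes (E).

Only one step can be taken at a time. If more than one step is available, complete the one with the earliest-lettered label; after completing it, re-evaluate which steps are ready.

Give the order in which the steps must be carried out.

(B), (A), (D), (G), (H), (I), (J), (C), (E), (F)

(B), (D) and (G) have no prerequisites; (B) has the earlier label, so (B) is first.
(A), (H) and (J) now also ready, so the ready set is {(A), (D), (G), (H), (J)}; (A) has the earlier label → (A).
(D), (G), (H) and (J) are all available; (D) has the earlier label → (D).
(G), (H) and (J) are all available; (G) has the earlier label → (G).
Now (H), (I) and (J) have their prerequisites met. (H) has the earlier label, so (H) next.
(I) and (J) are both available; (I) has the earlier label → (I).
(J) needed (B), now all done → (J).
That leaves (C) as the only ready step → (C).
(E) needed (C), (D) and (H), now all done → (E).
(F) is the only step now ready → (F).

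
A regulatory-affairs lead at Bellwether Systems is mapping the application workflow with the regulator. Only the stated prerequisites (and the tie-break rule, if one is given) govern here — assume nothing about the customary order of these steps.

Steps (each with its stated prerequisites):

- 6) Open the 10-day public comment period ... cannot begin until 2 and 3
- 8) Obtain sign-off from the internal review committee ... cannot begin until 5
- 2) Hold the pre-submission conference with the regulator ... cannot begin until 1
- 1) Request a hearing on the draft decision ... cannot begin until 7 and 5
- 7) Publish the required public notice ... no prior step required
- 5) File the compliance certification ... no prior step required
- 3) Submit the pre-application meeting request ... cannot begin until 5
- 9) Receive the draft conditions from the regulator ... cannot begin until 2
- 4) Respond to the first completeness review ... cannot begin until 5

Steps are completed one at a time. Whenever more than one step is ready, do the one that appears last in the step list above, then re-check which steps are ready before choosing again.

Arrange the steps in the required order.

5 and 7 have no prerequisites; 5 is listed later, so 5 is first.
Now 4, 3, 7 and 8 have their prerequisites met. 4 is listed later, so 4 next.
3, 7 and 8 are all available; 3 is listed later → 3.
Now 7 and 8 have their prerequisites met. 7 is listed later, so 7 next.
1 now also ready, so the ready set is {1, 8}; 1 is listed later → 1.
2 now also ready, so the ready set is {2, 8}; 2 is listed later → 2.
9 and 6 now also ready, so the ready set is {9, 8, 6}; 9 is listed later → 9.
Ready: 8 and 6. 8 is listed later → 8.
6 needed 3 and 2, now all done → 6.

5, 4, 3, 7, 1, 2, 9, 8, 6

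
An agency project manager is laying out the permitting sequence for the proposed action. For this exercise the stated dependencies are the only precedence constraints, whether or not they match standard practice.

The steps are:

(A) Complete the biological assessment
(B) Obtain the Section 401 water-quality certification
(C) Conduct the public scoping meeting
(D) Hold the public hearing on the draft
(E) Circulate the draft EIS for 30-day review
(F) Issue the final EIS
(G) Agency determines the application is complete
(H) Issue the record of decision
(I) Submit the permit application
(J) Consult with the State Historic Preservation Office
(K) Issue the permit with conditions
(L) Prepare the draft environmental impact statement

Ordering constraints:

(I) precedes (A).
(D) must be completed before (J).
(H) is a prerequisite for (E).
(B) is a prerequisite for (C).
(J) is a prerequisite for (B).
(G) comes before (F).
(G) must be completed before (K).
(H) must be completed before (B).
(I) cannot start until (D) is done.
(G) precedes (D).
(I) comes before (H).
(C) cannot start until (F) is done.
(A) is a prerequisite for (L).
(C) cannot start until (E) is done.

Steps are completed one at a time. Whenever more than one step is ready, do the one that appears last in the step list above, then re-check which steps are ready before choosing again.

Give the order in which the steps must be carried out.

(G) → (K) → (F) → (D) → (J) → (I) → (H) → (E) → (B) → (C) → (A) → (L)

(G) has no prerequisites → (G) first.
Now (K), (F) and (D) have their prerequisites met. (K) is listed later, so (K) next.
(F) and (D) are both available; (F) is listed later → (F).
(D) needed (G), now all done → (D).
(J) and (I) are both available; (J) is listed later → (J).
Next only (I) has its prerequisites met → (I).
Now (H) and (A) have their prerequisites met. (H) is listed later, so (H) next.
Ready: (E), (B) and (A). (E) is listed later → (E).
Ready: (B) and (A). (B) is listed later → (B).
(C) now also ready, so the ready set is {(C), (A)}; (C) is listed later → (C).
That leaves (A) as the only ready step → (A).
(L) needed (A), now all done → (L).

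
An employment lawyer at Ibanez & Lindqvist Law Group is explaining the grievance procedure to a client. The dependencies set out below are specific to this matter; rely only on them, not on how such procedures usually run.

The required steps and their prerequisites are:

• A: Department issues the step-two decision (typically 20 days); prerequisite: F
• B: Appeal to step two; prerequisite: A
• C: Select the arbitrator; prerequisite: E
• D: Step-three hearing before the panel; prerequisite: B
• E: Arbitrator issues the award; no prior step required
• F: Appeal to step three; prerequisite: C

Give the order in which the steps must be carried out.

E is the only step with nothing outstanding, so it goes first.
That leaves C as the only ready step → C.
Next only F has its prerequisites met → F.
A needed F, now all done → A.
B needed A, now all done → B.
D needed B, now all done → D.

E C F A B D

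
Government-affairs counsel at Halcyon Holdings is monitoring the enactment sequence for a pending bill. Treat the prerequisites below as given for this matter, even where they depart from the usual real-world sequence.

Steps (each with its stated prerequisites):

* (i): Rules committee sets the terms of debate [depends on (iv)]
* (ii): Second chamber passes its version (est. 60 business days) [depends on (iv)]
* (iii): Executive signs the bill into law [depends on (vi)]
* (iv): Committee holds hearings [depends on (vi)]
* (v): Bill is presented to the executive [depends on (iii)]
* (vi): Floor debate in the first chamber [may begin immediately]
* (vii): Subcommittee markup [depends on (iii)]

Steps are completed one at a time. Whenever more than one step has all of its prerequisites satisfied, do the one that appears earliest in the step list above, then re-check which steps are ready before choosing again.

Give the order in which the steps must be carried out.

(vi) (iii) (iv) (i) (ii) (v) (vii)

(vi) is the only step with nothing outstanding, so it goes first.
Ready: (iii) and (iv). (iii) is listed earlier → (iii).
(iv), (v) and (vii) are all available; (iv) is listed earlier → (iv).
(i), (ii), (v) and (vii) are all available; (i) is listed earlier → (i).
Now (ii), (v) and (vii) have their prerequisites met. (ii) is listed earlier, so (ii) next.
Ready: (v) and (vii). (v) is listed earlier → (v).
(vii) is the only step now ready → (vii).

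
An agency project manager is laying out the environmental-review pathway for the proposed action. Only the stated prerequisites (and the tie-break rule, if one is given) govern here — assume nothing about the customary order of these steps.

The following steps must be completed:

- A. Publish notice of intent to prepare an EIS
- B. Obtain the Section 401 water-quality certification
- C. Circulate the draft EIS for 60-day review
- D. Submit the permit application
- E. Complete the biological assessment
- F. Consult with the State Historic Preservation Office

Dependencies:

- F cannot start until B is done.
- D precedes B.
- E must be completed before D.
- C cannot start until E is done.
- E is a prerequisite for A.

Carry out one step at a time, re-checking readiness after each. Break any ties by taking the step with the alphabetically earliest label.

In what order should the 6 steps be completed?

E, A, C, D, B, F

Only E has no prerequisites, so it is first.
Now A, C and D have their prerequisites met. A has the earlier label, so A next.
C and D are both available; C has the earlier label → C.
That leaves D as the only ready step → D.
That leaves B as the only ready step → B.
F needed B, now all done → F.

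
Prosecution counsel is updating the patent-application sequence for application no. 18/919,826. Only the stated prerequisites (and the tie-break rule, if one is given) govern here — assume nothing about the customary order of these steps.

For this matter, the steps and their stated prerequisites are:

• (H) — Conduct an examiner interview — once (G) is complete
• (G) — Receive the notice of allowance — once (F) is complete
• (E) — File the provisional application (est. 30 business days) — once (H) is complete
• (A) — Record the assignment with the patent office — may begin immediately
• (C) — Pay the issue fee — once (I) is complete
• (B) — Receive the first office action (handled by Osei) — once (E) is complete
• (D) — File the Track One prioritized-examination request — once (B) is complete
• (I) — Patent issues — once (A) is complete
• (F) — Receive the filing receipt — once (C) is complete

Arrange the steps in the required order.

(A) is the only step with nothing outstanding, so it goes first.
(I) needed (A), now all done → (I).
(C) needed (I), now all done → (C).
Next only (F) has its prerequisites met → (F).
Next only (G) has its prerequisites met → (G).
(H) is the only step now ready → (H).
Next only (E) has its prerequisites met → (E).
(B) needed (E), now all done → (B).
(D) needed (B), now all done → (D).

(A) (I) (C) (F) (G) (H) (E) (B) (D)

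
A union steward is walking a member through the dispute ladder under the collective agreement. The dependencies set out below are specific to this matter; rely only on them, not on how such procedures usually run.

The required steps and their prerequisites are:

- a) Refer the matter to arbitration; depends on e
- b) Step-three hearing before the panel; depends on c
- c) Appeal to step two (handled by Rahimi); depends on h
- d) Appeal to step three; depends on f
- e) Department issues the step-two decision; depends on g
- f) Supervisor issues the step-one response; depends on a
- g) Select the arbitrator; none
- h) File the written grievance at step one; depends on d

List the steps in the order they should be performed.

g is the only step with nothing outstanding, so it goes first.
Next only e has its prerequisites met → e.
Next only a has its prerequisites met → a.
f needed a, now all done → f.
d needed f, now all done → d.
h needed d, now all done → h.
c needed h, now all done → c.
b needed c, now all done → b.

g e a f d h c b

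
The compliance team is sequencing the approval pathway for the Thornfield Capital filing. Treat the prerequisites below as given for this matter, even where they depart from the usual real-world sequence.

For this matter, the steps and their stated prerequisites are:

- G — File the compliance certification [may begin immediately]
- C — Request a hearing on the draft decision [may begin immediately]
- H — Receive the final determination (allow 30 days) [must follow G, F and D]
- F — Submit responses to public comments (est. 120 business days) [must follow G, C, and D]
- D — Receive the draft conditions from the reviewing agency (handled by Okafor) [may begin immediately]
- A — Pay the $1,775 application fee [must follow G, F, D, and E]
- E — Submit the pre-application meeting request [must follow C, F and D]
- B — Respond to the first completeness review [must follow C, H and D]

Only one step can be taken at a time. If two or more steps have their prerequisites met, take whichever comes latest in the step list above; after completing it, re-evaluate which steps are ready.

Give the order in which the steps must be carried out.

Nothing is required for D, C and G. D is listed later → D first.
C and G are both available; C is listed later → C.
That leaves G as the only ready step → G.
Next only F has its prerequisites met → F.
Ready: E and H. E is listed later → E.
A and H are both available; A is listed later → A.
H needed D, F and G, now all done → H.
B is the only step now ready → B.

D, C, G, F, E, A, H, B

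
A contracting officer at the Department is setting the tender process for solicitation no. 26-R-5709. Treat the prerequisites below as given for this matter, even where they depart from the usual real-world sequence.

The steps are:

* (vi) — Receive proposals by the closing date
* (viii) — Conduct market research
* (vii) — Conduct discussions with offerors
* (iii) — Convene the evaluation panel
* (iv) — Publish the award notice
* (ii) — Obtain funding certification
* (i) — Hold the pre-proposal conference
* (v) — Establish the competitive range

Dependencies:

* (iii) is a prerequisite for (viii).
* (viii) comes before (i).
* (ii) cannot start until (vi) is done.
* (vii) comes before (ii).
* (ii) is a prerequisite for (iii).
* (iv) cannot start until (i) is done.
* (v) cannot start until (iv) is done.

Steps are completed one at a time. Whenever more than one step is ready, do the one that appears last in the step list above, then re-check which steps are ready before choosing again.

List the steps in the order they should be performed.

(vii) → (vi) → (ii) → (iii) → (viii) → (i) → (iv) → (v)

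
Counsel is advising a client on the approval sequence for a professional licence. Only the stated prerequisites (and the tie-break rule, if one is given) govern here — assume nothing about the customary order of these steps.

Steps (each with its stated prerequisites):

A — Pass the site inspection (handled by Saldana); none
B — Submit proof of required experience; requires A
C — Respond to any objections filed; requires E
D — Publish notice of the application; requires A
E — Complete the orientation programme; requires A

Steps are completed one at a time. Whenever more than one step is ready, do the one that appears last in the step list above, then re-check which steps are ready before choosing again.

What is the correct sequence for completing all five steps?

A is the only step with nothing outstanding, so it goes first.
Now E, D and B have their prerequisites met. E is listed later, so E next.
C now also ready, so the ready set is {D, C, B}; D is listed later → D.
Ready: C and B. C is listed later → C.
B is the only step now ready → B.

A, E, D, C, B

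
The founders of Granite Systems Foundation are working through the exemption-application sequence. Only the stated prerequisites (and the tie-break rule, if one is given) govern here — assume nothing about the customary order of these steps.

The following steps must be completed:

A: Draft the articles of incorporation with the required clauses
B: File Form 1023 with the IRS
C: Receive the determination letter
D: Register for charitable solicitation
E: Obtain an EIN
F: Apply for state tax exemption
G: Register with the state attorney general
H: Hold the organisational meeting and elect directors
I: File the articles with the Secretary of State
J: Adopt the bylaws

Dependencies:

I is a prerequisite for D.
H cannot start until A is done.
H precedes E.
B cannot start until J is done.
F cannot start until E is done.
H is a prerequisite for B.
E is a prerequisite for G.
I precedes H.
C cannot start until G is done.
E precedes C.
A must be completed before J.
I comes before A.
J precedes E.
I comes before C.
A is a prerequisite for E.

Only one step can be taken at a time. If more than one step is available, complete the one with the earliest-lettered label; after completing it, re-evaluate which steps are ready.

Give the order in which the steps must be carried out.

I, A, D, H, J, B, E, F, G, C

I is the only step with nothing outstanding, so it goes first.
A and D are both available; A has the earlier label → A.
Ready: D, H and J. D has the earlier label → D.
Now H and J have their prerequisites met. H has the earlier label, so H next.
That leaves J as the only ready step → J.
B and E are both available; B has the earlier label → B.
E is the only step now ready → E.
Now F and G have their prerequisites met. F has the earlier label, so F next.
G needed E, now all done → G.
C needed E, G and I, now all done → C.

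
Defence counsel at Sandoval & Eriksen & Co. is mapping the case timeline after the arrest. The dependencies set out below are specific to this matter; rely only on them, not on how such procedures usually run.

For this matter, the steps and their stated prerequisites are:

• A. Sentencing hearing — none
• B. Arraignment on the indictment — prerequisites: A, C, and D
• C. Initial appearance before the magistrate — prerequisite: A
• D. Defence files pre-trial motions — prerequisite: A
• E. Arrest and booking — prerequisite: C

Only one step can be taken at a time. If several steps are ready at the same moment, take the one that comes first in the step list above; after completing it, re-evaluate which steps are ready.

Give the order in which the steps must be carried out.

A has no prerequisites → A first.
C and D are both available; C is listed earlier → C.
Now D and E have their prerequisites met. D is listed earlier, so D next.
B and E are both available; B is listed earlier → B.
Next only E has its prerequisites met → E.

A, C, D, B, E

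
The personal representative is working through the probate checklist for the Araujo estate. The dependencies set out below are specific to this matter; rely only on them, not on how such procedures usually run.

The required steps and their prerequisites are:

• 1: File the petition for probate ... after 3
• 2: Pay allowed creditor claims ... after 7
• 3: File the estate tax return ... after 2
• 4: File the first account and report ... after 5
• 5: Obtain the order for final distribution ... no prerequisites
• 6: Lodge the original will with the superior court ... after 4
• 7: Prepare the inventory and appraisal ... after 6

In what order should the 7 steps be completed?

5, 4, 6, 7, 2, 3, 1

5 has no prerequisites → 5 first.
4 needed 5, now all done → 4.
6 is the only step now ready → 6.
7 needed 6, now all done → 7.
That leaves 2 as the only ready step → 2.
3 is the only step now ready → 3.
1 needed 3, now all done → 1.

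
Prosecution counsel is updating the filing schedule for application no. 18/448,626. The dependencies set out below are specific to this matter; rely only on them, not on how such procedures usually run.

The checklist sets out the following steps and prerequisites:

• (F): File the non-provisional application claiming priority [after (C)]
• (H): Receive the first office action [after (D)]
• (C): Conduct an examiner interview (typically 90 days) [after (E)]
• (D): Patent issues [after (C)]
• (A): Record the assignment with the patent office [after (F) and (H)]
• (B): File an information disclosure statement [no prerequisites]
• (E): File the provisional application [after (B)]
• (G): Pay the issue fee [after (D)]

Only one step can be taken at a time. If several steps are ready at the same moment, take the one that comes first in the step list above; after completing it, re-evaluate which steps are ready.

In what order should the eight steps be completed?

(B) has no prerequisites → (B) first.
That leaves (E) as the only ready step → (E).
(C) is the only step now ready → (C).
(F) and (D) are both available; (F) is listed earlier → (F).
That leaves (D) as the only ready step → (D).
(H) and (G) are both available; (H) is listed earlier → (H).
(A) now also ready, so the ready set is {(A), (G)}; (A) is listed earlier → (A).
(G) needed (D), now all done → (G).

(B), (E), (C), (F), (D), (H), (A), (G)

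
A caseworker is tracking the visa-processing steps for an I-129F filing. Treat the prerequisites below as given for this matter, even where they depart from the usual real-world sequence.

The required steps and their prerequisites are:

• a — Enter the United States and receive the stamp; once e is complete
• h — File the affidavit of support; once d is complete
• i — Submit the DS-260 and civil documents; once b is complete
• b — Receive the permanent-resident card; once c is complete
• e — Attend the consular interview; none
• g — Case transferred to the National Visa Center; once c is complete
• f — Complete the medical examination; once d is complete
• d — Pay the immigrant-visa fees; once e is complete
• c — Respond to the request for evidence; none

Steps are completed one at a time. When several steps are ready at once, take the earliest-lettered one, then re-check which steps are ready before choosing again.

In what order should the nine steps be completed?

Nothing is required for c and e. c has the earlier label → c first.
b and g now also ready, so the ready set is {b, e, g}; b has the earlier label → b.
e, g and i are all available; e has the earlier label → e.
Now a, d, g and i have their prerequisites met. a has the earlier label, so a next.
Ready: d, g and i. d has the earlier label → d.
Now f, g, h and i have their prerequisites met. f has the earlier label, so f next.
g, h and i are all available; g has the earlier label → g.
Ready: h and i. h has the earlier label → h.
i needed b, now all done → i.

c b e a d f g h i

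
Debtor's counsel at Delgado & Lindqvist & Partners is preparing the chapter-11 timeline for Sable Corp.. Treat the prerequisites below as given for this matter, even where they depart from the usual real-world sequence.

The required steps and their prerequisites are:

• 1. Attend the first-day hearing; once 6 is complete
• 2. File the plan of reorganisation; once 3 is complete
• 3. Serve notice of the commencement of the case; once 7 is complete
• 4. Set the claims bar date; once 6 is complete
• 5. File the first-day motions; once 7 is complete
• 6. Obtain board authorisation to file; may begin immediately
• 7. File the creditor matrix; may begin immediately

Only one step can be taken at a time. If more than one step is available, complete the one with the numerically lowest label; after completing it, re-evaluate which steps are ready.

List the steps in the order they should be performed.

6 and 7 have no prerequisites; 6 has the earlier label, so 6 is first.
1 and 4 now also ready, so the ready set is {1, 4, 7}; 1 has the earlier label → 1.
4 and 7 are both available; 4 has the earlier label → 4.
7 is the only step now ready → 7.
Now 3 and 5 have their prerequisites met. 3 has the earlier label, so 3 next.
2 now also ready, so the ready set is {2, 5}; 2 has the earlier label → 2.
5 is the only step now ready → 5.

6, 1, 4, 7, 3, 2, 5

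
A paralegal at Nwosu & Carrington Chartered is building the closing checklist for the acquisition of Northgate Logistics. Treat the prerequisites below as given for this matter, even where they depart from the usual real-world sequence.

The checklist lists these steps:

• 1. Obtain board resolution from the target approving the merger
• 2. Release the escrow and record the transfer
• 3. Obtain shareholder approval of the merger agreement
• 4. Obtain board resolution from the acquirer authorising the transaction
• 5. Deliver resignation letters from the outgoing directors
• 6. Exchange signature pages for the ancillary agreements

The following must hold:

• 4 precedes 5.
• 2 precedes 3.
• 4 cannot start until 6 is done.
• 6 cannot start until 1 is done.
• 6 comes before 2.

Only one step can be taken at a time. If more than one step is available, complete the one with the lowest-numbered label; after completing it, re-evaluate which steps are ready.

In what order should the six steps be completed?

1 has no prerequisites → 1 first.
That leaves 6 as the only ready step → 6.
2 and 4 are both available; 2 has the earlier label → 2.
3 now also ready, so the ready set is {3, 4}; 3 has the earlier label → 3.
4 needed 6, now all done → 4.
5 is the only step now ready → 5.

1, 6, 2, 3, 4, 5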